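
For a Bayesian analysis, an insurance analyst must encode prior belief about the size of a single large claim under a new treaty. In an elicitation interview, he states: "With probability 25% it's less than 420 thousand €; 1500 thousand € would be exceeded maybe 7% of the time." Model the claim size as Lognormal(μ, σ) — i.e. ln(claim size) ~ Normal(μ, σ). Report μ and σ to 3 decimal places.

μ ≈ 6.440, σ ≈ 0.592

If T ~ Lognormal(μ,σ) then ln T ~ Normal(μ,σ), so the p-quantile of ln T is μ + z_p·σ.
ln(420) = 6.04 and ln(1500) = 7.313; z_{0.25} = -0.6745, z_{0.93} = 1.476.
σ = (7.313 − 6.04)/(1.476 − (-0.6745)) = 0.592.
μ = 6.04 − (-0.6745)·0.592 = 6.440.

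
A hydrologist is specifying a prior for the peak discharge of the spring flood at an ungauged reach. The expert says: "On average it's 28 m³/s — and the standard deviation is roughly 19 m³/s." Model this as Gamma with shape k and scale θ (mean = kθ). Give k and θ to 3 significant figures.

For Gamma(k, scale θ): mean = kθ, variance = kθ², so CV = 1/√k.
CV = SD/mean = 19/28 = 0.6786, hence k = 1/CV² = 2.17.
Then θ = mean/k = 28/2.17 = 12.9.

k ≈ 2.17, θ ≈ 12.9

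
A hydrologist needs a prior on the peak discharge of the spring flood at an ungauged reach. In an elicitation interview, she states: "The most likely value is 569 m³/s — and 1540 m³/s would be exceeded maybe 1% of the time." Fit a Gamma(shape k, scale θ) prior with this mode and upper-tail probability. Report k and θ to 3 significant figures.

k ≈ 5.65, θ ≈ 122

Gamma(k,θ) with k>1 has mode (k−1)θ, so θ = 569/(k−1).
Need P(X < 1540) = 0.99 with θ tied to k this way. Start at k = 2, θ = 569: P(X<1540) ≈ 0.753.
Too low — raise k to concentrate. Iterating converges to k ≈ 5.65.
Then θ = 569/(5.65−1) ≈ 122.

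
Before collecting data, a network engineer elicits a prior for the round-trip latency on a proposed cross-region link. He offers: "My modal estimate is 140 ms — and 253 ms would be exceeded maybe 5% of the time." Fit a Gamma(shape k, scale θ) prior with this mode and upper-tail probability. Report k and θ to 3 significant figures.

k ≈ 8.96, θ ≈ 17.6

Gamma(k,θ) with k>1 has mode (k−1)θ, so θ = 140/(k−1).
Need P(X < 253) = 0.95 with θ tied to k this way. Start at k = 2, θ = 140: P(X<253) ≈ 0.539.
Too low — raise k to concentrate. Iterating converges to k ≈ 8.96.
Then θ = 140/(8.96−1) ≈ 17.6.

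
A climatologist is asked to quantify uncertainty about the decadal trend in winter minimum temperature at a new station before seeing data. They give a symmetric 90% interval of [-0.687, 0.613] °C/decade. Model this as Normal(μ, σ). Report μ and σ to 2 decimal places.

A symmetric 90% interval runs μ ± z·σ with z = 1.645.
Half-width = 0.65, so σ = 0.65/1.645 = 0.40.
μ is the interval midpoint, -0.04.

μ = -0.04, σ = 0.40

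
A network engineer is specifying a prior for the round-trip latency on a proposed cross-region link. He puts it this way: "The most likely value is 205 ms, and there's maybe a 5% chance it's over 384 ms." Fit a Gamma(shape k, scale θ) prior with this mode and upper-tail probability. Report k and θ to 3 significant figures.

Gamma(k,θ) with k>1 has mode (k−1)θ, so θ = 205/(k−1).
Need P(X < 384) = 0.95 with θ tied to k this way. Start at k = 2, θ = 205: P(X<384) ≈ 0.559.
Too low — raise k to concentrate. Iterating converges to k ≈ 8.06.
Then θ = 205/(8.06−1) ≈ 29.

k ≈ 8.06, θ ≈ 29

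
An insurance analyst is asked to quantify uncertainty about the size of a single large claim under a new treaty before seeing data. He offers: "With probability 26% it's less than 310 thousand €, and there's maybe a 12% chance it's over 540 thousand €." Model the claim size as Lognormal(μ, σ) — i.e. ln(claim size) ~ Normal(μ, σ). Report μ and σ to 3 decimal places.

If T ~ Lognormal(μ,σ) then ln T ~ Normal(μ,σ), so the p-quantile of ln T is μ + z_p·σ.
ln(310) = 5.737 and ln(540) = 6.292; z_{0.26} = -0.6433, z_{0.88} = 1.175.
σ = (6.292 − 5.737)/(1.175 − (-0.6433)) = 0.305.
μ = 5.737 − (-0.6433)·0.305 = 5.933.

μ ≈ 5.933, σ ≈ 0.305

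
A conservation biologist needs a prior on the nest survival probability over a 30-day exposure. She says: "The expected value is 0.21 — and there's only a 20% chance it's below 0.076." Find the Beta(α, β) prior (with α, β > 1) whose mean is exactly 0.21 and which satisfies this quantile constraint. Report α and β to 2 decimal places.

α ≈ 1.36, β ≈ 5.10

With mean 0.21 fixed, write α = 0.21s, β = 0.79s where s = α+β.
Need P(θ < 0.076) = 0.2 under Beta(0.21s, 0.79s). Normal approximation: (q−m)/√(m(1−m)/s) ≈ z_{0.2} = -0.842, so s ≈ 0.21·0.79·(-0.842)²/(0.076−0.21)² = 6.5.
At s = 6.5: P(θ<0.076) ≈ 0.198. Adjusting to match 0.2 gives s ≈ 6.46.
So α = 0.21·6.46 ≈ 1.36, β = 0.79·6.46 ≈ 5.10.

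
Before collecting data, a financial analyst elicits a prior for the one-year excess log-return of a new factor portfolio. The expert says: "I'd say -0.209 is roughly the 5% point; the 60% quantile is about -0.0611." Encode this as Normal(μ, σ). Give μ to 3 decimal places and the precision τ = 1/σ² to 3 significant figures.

μ = -0.081, τ = 165

For Normal(μ,σ), the p-quantile is μ + z_p·σ. Here z_{0.05} = -1.645, z_{0.6} = 0.2533.
So -0.209 = μ − 1.645σ and -0.0611 = μ + 0.2533σ.
Subtracting: σ = (-0.0611 − -0.209)/(0.2533 − (-1.645)) = 0.078.
Then μ = -0.209 − (-1.645)·0.078 = -0.081.
Precision τ = 1/σ² = 1/0.07792² = 165.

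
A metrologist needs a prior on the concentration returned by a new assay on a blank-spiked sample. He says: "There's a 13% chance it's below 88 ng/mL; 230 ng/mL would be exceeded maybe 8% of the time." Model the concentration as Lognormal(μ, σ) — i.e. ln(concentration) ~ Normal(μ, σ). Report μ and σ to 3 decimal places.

μ ≈ 4.905, σ ≈ 0.380

If T ~ Lognormal(μ,σ) then ln T ~ Normal(μ,σ), so the p-quantile of ln T is μ + z_p·σ.
ln(88) = 4.477 and ln(230) = 5.438; z_{0.13} = -1.126, z_{0.92} = 1.405.
σ = (5.438 − 4.477)/(1.405 − (-1.126)) = 0.380.
μ = 4.477 − (-1.126)·0.380 = 4.905.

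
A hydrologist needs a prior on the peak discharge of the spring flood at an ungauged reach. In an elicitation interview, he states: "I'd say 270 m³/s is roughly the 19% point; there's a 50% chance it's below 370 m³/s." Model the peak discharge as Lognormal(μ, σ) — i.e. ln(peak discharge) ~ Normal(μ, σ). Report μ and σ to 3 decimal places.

μ ≈ 5.914, σ ≈ 0.359

If T ~ Lognormal(μ,σ) then ln T ~ Normal(μ,σ), so the p-quantile of ln T is μ + z_p·σ.
ln(270) = 5.598 and ln(370) = 5.914; z_{0.19} = -0.8779, z_{0.5} = 0.
σ = (5.914 − 5.598)/(0 − (-0.8779)) = 0.359.
μ = 5.598 − (-0.8779)·0.359 = 5.914.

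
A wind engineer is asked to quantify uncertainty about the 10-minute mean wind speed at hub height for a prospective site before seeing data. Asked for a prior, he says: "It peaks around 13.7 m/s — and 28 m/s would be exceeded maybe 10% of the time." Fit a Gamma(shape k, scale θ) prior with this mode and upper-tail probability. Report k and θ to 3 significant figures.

k ≈ 4.76, θ ≈ 3.65

Gamma(k,θ) with k>1 has mode (k−1)θ, so θ = 13.7/(k−1).
Need P(X < 28) = 0.9 with θ tied to k this way. Start at k = 2, θ = 13.7: P(X<28) ≈ 0.606.
Too low — raise k to concentrate. Iterating converges to k ≈ 4.76.
Then θ = 13.7/(4.76−1) ≈ 3.65.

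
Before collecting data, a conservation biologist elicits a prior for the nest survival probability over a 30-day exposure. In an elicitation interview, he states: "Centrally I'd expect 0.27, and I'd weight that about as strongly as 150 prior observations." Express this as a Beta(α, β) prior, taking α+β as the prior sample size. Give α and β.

Under the effective-sample-size interpretation, Beta(α, β) has prior mean α/(α+β) and prior sample size α+β.
So α+β = 150 and α/(α+β) = 0.27, giving α = 0.27·150 = 40.5 and β = 150 − 40.5 = 109.5.

α = 40.5, β = 109.5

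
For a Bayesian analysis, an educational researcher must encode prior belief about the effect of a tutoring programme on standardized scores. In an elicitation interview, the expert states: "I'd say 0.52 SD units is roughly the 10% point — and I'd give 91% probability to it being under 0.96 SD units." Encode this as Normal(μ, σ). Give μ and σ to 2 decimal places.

For Normal(μ,σ), the p-quantile is μ + z_p·σ. Here z_{0.1} = -1.282, z_{0.91} = 1.341.
So 0.52 = μ − 1.282σ and 0.96 = μ + 1.341σ.
Subtracting: σ = (0.96 − 0.52)/(1.341 − (-1.282)) = 0.17.
Then μ = 0.52 − (-1.282)·0.17 = 0.74.

μ = 0.74, σ = 0.17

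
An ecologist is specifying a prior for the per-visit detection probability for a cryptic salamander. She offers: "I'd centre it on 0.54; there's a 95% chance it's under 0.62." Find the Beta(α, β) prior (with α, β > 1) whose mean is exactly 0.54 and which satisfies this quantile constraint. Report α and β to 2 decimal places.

α ≈ 55.61, β ≈ 47.37

With mean 0.54 fixed, write α = 0.54s, β = 0.46s where s = α+β.
Need P(θ < 0.62) = 0.95 under Beta(0.54s, 0.46s). Normal approximation: (q−m)/√(m(1−m)/s) ≈ z_{0.95} = 1.64, so s ≈ 0.54·0.46·(1.64)²/(0.62−0.54)² = 105.0.
At s = 105.0: P(θ<0.62) ≈ 0.952. Adjusting to match 0.95 gives s ≈ 102.99.
So α = 0.54·102.99 ≈ 55.61, β = 0.46·102.99 ≈ 47.37.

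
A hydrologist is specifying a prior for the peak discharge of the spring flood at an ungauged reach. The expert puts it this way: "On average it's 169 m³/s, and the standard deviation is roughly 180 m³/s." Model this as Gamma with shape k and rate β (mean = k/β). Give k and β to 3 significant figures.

k ≈ 0.882, β ≈ 0.00522

For Gamma(k, rate β): mean = k/β, variance = k/β², so CV = 1/√k.
CV = SD/mean = 180/169 = 1.065, hence k = 1/CV² = 0.882.
Then β = k/mean = 0.882/169 = 0.00522.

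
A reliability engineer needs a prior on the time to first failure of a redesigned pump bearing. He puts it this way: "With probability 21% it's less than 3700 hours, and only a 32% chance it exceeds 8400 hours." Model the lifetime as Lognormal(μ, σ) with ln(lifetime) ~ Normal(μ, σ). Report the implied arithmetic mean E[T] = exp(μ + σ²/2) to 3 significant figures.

If T ~ Lognormal(μ,σ) then ln T ~ Normal(μ,σ), so the p-quantile of ln T is μ + z_p·σ.
ln(3700) = 8.216 and ln(8400) = 9.036; z_{0.21} = -0.8064, z_{0.68} = 0.4677.
σ = (9.036 − 8.216)/(0.4677 − (-0.8064)) = 0.644.
μ = 8.216 − (-0.8064)·0.644 = 8.735.
E[T] = exp(μ + σ²/2) = exp(8.735 + 0.2070) = 7650 hours.

E[T] ≈ 7650 hours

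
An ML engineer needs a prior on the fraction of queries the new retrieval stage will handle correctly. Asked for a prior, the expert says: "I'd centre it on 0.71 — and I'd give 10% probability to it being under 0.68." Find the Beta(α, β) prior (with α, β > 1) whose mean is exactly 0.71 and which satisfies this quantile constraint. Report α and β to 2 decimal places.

With mean 0.71 fixed, write α = 0.71s, β = 0.29s where s = α+β.
Need P(θ < 0.68) = 0.1 under Beta(0.71s, 0.29s). Normal approximation: (q−m)/√(m(1−m)/s) ≈ z_{0.1} = -1.28, so s ≈ 0.71·0.29·(-1.28)²/(0.68−0.71)² = 375.7.
At s = 375.7: P(θ<0.68) ≈ 0.102. Adjusting to match 0.1 gives s ≈ 381.16.
So α = 0.71·381.16 ≈ 270.63, β = 0.29·381.16 ≈ 110.54.

α ≈ 270.63, β ≈ 110.54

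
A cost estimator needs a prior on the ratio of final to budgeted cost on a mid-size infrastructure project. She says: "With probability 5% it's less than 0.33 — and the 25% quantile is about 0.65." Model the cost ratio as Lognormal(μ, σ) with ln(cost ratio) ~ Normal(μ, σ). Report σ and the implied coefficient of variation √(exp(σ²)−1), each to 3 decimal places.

σ ≈ 0.699, CV ≈ 0.793

If T ~ Lognormal(μ,σ) then ln T ~ Normal(μ,σ), so the p-quantile of ln T is μ + z_p·σ.
ln(0.33) = -1.109 and ln(0.65) = -0.4308; z_{0.05} = -1.645, z_{0.25} = -0.6745.
σ = (-0.4308 − -1.109)/(-0.6745 − (-1.645)) = 0.699.
μ = -1.109 − (-1.645)·0.699 = 0.040.
CV = √(exp(σ²)−1) = √(exp(0.4880)−1) = 0.793.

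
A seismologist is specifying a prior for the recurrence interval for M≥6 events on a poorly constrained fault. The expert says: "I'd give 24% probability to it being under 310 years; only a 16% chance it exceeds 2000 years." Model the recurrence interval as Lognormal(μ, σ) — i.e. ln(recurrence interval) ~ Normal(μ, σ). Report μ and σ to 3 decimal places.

If T ~ Lognormal(μ,σ) then ln T ~ Normal(μ,σ), so the p-quantile of ln T is μ + z_p·σ.
ln(310) = 5.737 and ln(2000) = 7.601; z_{0.24} = -0.7063, z_{0.84} = 0.9945.
σ = (7.601 − 5.737)/(0.9945 − (-0.7063)) = 1.096.
μ = 5.737 − (-0.7063)·1.096 = 6.511.

μ ≈ 6.511, σ ≈ 1.096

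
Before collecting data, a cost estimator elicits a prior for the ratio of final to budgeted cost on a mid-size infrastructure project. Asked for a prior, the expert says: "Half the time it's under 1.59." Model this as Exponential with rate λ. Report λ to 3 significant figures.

λ ≈ 0.436

Exponential median = ln 2 / λ, so λ = ln 2 / 1.59 = 0.436.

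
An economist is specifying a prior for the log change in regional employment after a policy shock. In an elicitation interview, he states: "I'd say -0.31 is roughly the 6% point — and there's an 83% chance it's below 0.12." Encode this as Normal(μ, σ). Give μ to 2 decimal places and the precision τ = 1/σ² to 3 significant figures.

For Normal(μ,σ), the p-quantile is μ + z_p·σ. Here z_{0.06} = -1.555, z_{0.83} = 0.9542.
So -0.31 = μ − 1.555σ and 0.12 = μ + 0.9542σ.
Subtracting: σ = (0.12 − -0.31)/(0.9542 − (-1.555)) = 0.17.
Then μ = -0.31 − (-1.555)·0.17 = -0.04.
Precision τ = 1/σ² = 1/0.1714² = 34.

μ = -0.04, τ = 34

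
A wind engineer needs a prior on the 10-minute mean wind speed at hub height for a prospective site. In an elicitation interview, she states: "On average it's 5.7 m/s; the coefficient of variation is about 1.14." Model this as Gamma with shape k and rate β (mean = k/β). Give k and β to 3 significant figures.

For Gamma(k, rate β): mean = k/β, variance = k/β², so CV = 1/√k.
CV = 1.14, hence k = 1/CV² = 0.769.
Then β = k/mean = 0.769/5.7 = 0.135.

k ≈ 0.769, β ≈ 0.135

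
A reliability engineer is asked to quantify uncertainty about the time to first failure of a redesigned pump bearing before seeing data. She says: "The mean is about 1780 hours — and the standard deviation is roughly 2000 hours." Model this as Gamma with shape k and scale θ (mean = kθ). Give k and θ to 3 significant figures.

For Gamma(k, scale θ): mean = kθ, variance = kθ², so CV = 1/√k.
CV = SD/mean = 2000/1780 = 1.124, hence k = 1/CV² = 0.792.
Then θ = mean/k = 1780/0.792 = 2250.

k ≈ 0.792, θ ≈ 2250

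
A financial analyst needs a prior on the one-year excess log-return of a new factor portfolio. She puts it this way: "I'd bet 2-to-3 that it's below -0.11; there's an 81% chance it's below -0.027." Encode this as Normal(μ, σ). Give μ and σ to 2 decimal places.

For Normal(μ,σ), the p-quantile is μ + z_p·σ. Here z_{0.4} = -0.2533, z_{0.81} = 0.8779.
So -0.11 = μ − 0.2533σ and -0.027 = μ + 0.8779σ.
Subtracting: σ = (-0.027 − -0.11)/(0.8779 − (-0.2533)) = 0.07.
Then μ = -0.11 − (-0.2533)·0.07 = -0.09.

μ = -0.09, σ = 0.07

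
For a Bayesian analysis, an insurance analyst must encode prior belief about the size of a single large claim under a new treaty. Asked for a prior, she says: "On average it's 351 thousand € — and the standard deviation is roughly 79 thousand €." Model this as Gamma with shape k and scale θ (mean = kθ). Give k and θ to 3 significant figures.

For Gamma(k, scale θ): mean = kθ, variance = kθ², so CV = 1/√k.
CV = SD/mean = 79/351 = 0.2251, hence k = 1/CV² = 19.7.
Then θ = mean/k = 351/19.7 = 17.8.

k ≈ 19.7, θ ≈ 17.8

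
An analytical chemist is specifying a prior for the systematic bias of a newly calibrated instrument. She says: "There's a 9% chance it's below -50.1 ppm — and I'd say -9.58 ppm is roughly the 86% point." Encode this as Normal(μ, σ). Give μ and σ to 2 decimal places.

The p-quantile of Normal(μ,σ) is μ + z_p·σ, with z_{0.09} = -1.341 and z_{0.86} = 1.08.
Eliminate σ: μ = (z₂·x₁ − z₁·x₂)/(z₂ − z₁) = (1.08·-50.1 − (-1.341)·-9.58)/2.421 = -27.66.
Then σ = (x₂ − x₁)/(z₂ − z₁) = (-9.58 − -50.1)/2.421 = 16.74.

μ = -27.66, σ = 16.74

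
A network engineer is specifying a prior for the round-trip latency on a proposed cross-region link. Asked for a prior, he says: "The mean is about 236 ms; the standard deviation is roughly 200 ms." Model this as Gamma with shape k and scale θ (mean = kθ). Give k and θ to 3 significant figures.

k ≈ 1.39, θ ≈ 169

For Gamma(k, scale θ): mean = kθ, variance = kθ², so CV = 1/√k.
CV = SD/mean = 200/236 = 0.8475, hence k = 1/CV² = 1.39.
Then θ = mean/k = 236/1.39 = 169.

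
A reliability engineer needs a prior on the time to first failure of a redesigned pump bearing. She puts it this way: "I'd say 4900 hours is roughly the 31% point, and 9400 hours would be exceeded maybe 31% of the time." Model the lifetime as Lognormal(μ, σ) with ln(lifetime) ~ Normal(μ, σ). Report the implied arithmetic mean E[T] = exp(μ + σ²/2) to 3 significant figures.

If T ~ Lognormal(μ,σ) then ln T ~ Normal(μ,σ), so the p-quantile of ln T is μ + z_p·σ.
ln(4900) = 8.497 and ln(9400) = 9.148; z_{0.31} = -0.4959, z_{0.69} = 0.4959.
σ = (9.148 − 8.497)/(0.4959 − (-0.4959)) = 0.657.
μ = 8.497 − (-0.4959)·0.657 = 8.823.
E[T] = exp(μ + σ²/2) = exp(8.823 + 0.2158) = 8420 hours.

E[T] ≈ 8420 hours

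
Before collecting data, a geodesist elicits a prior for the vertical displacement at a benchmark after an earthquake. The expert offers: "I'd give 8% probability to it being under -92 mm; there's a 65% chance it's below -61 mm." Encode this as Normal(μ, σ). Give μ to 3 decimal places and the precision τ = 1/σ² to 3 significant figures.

The p-quantile of Normal(μ,σ) is μ + z_p·σ, with z_{0.08} = -1.405 and z_{0.65} = 0.3853.
Eliminate σ: μ = (z₂·x₁ − z₁·x₂)/(z₂ − z₁) = (0.3853·-92 − (-1.405)·-61)/1.79 = -67.672.
Then σ = (x₂ − x₁)/(z₂ − z₁) = (-61 − -92)/1.79 = 17.315.
Precision τ = 1/σ² = 1/17.31² = 0.00334.

μ = -67.672, τ = 0.00334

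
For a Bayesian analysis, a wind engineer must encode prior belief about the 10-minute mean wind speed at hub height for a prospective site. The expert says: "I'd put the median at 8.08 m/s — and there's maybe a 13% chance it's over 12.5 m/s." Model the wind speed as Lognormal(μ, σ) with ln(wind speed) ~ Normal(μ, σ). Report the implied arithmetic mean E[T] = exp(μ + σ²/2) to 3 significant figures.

E[T] ≈ 8.71 m/s

If T ~ Lognormal(μ,σ) then ln T ~ Normal(μ,σ), so the p-quantile of ln T is μ + z_p·σ.
ln(8.08) = 2.089 and ln(12.5) = 2.526; z_{0.5} = 0, z_{0.87} = 1.126.
σ = (2.526 − 2.089)/(1.126 − (0)) = 0.387.
μ = 2.089 − (0)·0.387 = 2.089.
E[T] = exp(μ + σ²/2) = exp(2.089 + 0.0750) = 8.71 m/s.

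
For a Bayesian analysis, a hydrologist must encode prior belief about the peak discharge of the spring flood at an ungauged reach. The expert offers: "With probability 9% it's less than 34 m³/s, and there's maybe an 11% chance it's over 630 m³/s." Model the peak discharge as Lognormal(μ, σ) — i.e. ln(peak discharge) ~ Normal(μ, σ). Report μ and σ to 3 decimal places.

μ ≈ 5.051, σ ≈ 1.137

If T ~ Lognormal(μ,σ) then ln T ~ Normal(μ,σ), so the p-quantile of ln T is μ + z_p·σ.
ln(34) = 3.526 and ln(630) = 6.446; z_{0.09} = -1.341, z_{0.89} = 1.227.
σ = (6.446 − 3.526)/(1.227 − (-1.341)) = 1.137.
μ = 3.526 − (-1.341)·1.137 = 5.051.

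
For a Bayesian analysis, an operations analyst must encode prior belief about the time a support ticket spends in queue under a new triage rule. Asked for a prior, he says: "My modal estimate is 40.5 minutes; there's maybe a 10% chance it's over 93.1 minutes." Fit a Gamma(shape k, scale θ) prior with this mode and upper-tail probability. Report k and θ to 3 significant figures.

Gamma(k,θ) with k>1 has mode (k−1)θ, so θ = 40.5/(k−1).
Need P(X < 93.1) = 0.9 with θ tied to k this way. Start at k = 2, θ = 40.5: P(X<93.1) ≈ 0.669.
Too low — raise k to concentrate. Iterating converges to k ≈ 3.78.
Then θ = 40.5/(3.78−1) ≈ 14.6.

k ≈ 3.78, θ ≈ 14.6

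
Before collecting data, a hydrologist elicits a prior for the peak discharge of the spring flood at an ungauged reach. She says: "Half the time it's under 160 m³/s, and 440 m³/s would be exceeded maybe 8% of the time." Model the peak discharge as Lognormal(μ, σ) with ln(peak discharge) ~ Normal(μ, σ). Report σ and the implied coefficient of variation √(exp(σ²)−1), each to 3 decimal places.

σ ≈ 0.720, CV ≈ 0.824

If T ~ Lognormal(μ,σ) then ln T ~ Normal(μ,σ), so the p-quantile of ln T is μ + z_p·σ.
ln(160) = 5.075 and ln(440) = 6.087; z_{0.5} = 0, z_{0.92} = 1.405.
σ = (6.087 − 5.075)/(1.405 − (0)) = 0.720.
μ = 5.075 − (0)·0.720 = 5.075.
CV = √(exp(σ²)−1) = √(exp(0.5183)−1) = 0.824.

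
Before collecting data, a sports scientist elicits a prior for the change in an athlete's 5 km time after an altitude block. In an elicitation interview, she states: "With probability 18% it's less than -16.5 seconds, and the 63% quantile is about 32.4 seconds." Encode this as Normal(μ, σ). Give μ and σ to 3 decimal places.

For Normal(μ,σ), the p-quantile is μ + z_p·σ. Here z_{0.18} = -0.9154, z_{0.63} = 0.3319.
So -16.5 = μ − 0.9154σ and 32.4 = μ + 0.3319σ.
Subtracting: σ = (32.4 − -16.5)/(0.3319 − (-0.9154)) = 39.207.
Then μ = -16.5 − (-0.9154)·39.207 = 19.389.

μ = 19.389, σ = 39.207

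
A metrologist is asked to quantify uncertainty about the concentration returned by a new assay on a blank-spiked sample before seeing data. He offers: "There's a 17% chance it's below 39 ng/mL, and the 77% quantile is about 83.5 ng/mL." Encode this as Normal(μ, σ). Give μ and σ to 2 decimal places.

For Normal(μ,σ), the p-quantile is μ + z_p·σ. Here z_{0.17} = -0.9542, z_{0.77} = 0.7388.
So 39 = μ − 0.9542σ and 83.5 = μ + 0.7388σ.
Subtracting: σ = (83.5 − 39)/(0.7388 − (-0.9542)) = 26.28.
Then μ = 39 − (-0.9542)·26.28 = 64.08.

μ = 64.08, σ = 26.28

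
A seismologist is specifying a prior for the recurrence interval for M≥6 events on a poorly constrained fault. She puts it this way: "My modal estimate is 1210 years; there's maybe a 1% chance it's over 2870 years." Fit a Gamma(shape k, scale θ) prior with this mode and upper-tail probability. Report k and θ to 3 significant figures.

k ≈ 7.36, θ ≈ 190

Gamma(k,θ) with k>1 has mode (k−1)θ, so θ = 1210/(k−1).
Need P(X < 2870) = 0.99 with θ tied to k this way. Start at k = 2, θ = 1210: P(X<2870) ≈ 0.685.
Too low — raise k to concentrate. Iterating converges to k ≈ 7.36.
Then θ = 1210/(7.36−1) ≈ 190.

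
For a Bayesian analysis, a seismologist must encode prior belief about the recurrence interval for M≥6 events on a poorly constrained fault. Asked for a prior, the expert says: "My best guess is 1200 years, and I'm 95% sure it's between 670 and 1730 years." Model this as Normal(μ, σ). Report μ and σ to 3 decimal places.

μ = 1200.000, σ = 270.413

A symmetric 95% interval runs μ ± z·σ with z = 1.96.
Half-width = 530, so σ = 530/1.96 = 270.413.
μ is the stated best guess, 1200.000.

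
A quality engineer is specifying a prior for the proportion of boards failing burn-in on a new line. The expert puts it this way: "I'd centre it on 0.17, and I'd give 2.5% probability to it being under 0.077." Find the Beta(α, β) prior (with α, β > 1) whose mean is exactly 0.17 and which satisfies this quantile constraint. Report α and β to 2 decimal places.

With mean 0.17 fixed, write α = 0.17s, β = 0.83s where s = α+β.
Need P(θ < 0.077) = 0.025 under Beta(0.17s, 0.83s). Normal approximation: (q−m)/√(m(1−m)/s) ≈ z_{0.025} = -1.96, so s ≈ 0.17·0.83·(-1.96)²/(0.077−0.17)² = 62.7.
At s = 62.7: P(θ<0.077) ≈ 0.010. Adjusting to match 0.025 gives s ≈ 45.70.
So α = 0.17·45.70 ≈ 7.77, β = 0.83·45.70 ≈ 37.93.

α ≈ 7.77, β ≈ 37.93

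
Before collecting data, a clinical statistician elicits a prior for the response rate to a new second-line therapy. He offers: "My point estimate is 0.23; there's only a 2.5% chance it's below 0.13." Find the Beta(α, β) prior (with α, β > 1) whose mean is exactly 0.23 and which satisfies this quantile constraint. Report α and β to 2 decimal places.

α ≈ 12.71, β ≈ 42.56

With mean 0.23 fixed, write α = 0.23s, β = 0.77s where s = α+β.
Need P(θ < 0.13) = 0.025 under Beta(0.23s, 0.77s). Normal approximation: (q−m)/√(m(1−m)/s) ≈ z_{0.025} = -1.96, so s ≈ 0.23·0.77·(-1.96)²/(0.13−0.23)² = 68.0.
At s = 68.0: P(θ<0.13) ≈ 0.014. Adjusting to match 0.025 gives s ≈ 55.28.
So α = 0.23·55.28 ≈ 12.71, β = 0.77·55.28 ≈ 42.56.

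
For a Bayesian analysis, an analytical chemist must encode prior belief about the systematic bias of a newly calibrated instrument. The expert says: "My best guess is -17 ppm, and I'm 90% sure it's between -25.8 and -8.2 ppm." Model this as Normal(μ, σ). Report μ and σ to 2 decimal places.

A symmetric 90% interval runs μ ± z·σ with z = 1.645.
Half-width = 8.8, so σ = 8.8/1.645 = 5.35.
μ is the stated best guess, -17.00.

μ = -17.00, σ = 5.35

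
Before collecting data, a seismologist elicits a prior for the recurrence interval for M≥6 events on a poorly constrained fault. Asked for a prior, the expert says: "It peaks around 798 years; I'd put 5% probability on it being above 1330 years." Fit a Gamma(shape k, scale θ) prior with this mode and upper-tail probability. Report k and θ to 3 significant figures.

k ≈ 11.7, θ ≈ 74.6

Gamma(k,θ) with k>1 has mode (k−1)θ, so θ = 798/(k−1).
Need P(X < 1330) = 0.95 with θ tied to k this way. Start at k = 2, θ = 798: P(X<1330) ≈ 0.496.
Too low — raise k to concentrate. Iterating converges to k ≈ 11.7.
Then θ = 798/(11.7−1) ≈ 74.6.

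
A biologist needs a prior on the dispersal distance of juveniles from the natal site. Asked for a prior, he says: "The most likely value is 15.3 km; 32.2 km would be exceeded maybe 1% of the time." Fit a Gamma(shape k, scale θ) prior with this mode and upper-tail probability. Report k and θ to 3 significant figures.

Gamma(k,θ) with k>1 has mode (k−1)θ, so θ = 15.3/(k−1).
Need P(X < 32.2) = 0.99 with θ tied to k this way. Start at k = 2, θ = 15.3: P(X<32.2) ≈ 0.622.
Too low — raise k to concentrate. Iterating converges to k ≈ 9.78.
Then θ = 15.3/(9.78−1) ≈ 1.74.

k ≈ 9.78, θ ≈ 1.74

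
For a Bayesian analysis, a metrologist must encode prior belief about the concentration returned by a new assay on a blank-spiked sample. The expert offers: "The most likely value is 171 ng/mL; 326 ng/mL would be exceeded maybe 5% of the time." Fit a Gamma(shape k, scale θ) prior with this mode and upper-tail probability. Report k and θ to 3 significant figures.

Gamma(k,θ) with k>1 has mode (k−1)θ, so θ = 171/(k−1).
Need P(X < 326) = 0.95 with θ tied to k this way. Start at k = 2, θ = 171: P(X<326) ≈ 0.568.
Too low — raise k to concentrate. Iterating converges to k ≈ 7.68.
Then θ = 171/(7.68−1) ≈ 25.6.

k ≈ 7.68, θ ≈ 25.6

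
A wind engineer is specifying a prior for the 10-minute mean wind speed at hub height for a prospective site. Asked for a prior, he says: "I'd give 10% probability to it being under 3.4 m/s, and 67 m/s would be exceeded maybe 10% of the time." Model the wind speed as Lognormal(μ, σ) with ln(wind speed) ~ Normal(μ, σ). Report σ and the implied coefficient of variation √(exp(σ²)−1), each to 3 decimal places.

σ ≈ 1.163, CV ≈ 1.693

If T ~ Lognormal(μ,σ) then ln T ~ Normal(μ,σ), so the p-quantile of ln T is μ + z_p·σ.
ln(3.4) = 1.224 and ln(67) = 4.205; z_{0.1} = -1.282, z_{0.9} = 1.282.
σ = (4.205 − 1.224)/(1.282 − (-1.282)) = 1.163.
μ = 1.224 − (-1.282)·1.163 = 2.714.
CV = √(exp(σ²)−1) = √(exp(1.3526)−1) = 1.693.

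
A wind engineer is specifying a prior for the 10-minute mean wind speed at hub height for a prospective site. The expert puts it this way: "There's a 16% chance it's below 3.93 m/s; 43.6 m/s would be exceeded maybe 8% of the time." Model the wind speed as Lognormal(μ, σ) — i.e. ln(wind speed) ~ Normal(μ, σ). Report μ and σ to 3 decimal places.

μ ≈ 2.366, σ ≈ 1.003

If T ~ Lognormal(μ,σ) then ln T ~ Normal(μ,σ), so the p-quantile of ln T is μ + z_p·σ.
ln(3.93) = 1.369 and ln(43.6) = 3.775; z_{0.16} = -0.9945, z_{0.92} = 1.405.
σ = (3.775 − 1.369)/(1.405 − (-0.9945)) = 1.003.
μ = 1.369 − (-0.9945)·1.003 = 2.366.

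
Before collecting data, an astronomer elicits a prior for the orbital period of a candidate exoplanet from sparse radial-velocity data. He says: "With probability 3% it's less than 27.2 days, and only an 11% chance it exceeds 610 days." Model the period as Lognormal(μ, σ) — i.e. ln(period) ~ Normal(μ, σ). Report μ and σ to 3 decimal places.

μ ≈ 5.186, σ ≈ 1.001

If T ~ Lognormal(μ,σ) then ln T ~ Normal(μ,σ), so the p-quantile of ln T is μ + z_p·σ.
ln(27.2) = 3.303 and ln(610) = 6.413; z_{0.03} = -1.881, z_{0.89} = 1.227.
σ = (6.413 − 3.303)/(1.227 − (-1.881)) = 1.001.
μ = 3.303 − (-1.881)·1.001 = 5.186.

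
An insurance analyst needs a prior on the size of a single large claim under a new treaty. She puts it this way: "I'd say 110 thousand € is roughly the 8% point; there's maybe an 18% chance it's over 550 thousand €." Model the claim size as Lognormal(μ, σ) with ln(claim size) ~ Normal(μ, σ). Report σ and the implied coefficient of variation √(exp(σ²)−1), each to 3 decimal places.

σ ≈ 0.694, CV ≈ 0.786

If T ~ Lognormal(μ,σ) then ln T ~ Normal(μ,σ), so the p-quantile of ln T is μ + z_p·σ.
ln(110) = 4.7 and ln(550) = 6.31; z_{0.08} = -1.405, z_{0.82} = 0.9154.
σ = (6.31 − 4.7)/(0.9154 − (-1.405)) = 0.694.
μ = 4.7 − (-1.405)·0.694 = 5.675.
CV = √(exp(σ²)−1) = √(exp(0.4811)−1) = 0.786.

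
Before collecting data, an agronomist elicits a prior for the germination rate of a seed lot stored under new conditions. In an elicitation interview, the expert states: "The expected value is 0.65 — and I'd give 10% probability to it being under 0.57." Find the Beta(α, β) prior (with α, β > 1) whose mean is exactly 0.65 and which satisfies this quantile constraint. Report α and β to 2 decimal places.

With mean 0.65 fixed, write α = 0.65s, β = 0.35s where s = α+β.
Need P(θ < 0.57) = 0.1 under Beta(0.65s, 0.35s). Normal approximation: (q−m)/√(m(1−m)/s) ≈ z_{0.1} = -1.28, so s ≈ 0.65·0.35·(-1.28)²/(0.57−0.65)² = 58.4.
At s = 58.4: P(θ<0.57) ≈ 0.102. Adjusting to match 0.1 gives s ≈ 59.58.
So α = 0.65·59.58 ≈ 38.73, β = 0.35·59.58 ≈ 20.85.

α ≈ 38.73, β ≈ 20.85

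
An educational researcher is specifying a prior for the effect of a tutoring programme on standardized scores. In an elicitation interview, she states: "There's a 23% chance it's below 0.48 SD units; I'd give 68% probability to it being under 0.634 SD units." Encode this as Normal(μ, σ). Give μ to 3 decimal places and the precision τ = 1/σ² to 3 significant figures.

μ = 0.574, τ = 61.4

For Normal(μ,σ), the p-quantile is μ + z_p·σ. Here z_{0.23} = -0.7388, z_{0.68} = 0.4677.
So 0.48 = μ − 0.7388σ and 0.634 = μ + 0.4677σ.
Subtracting: σ = (0.634 − 0.48)/(0.4677 − (-0.7388)) = 0.128.
Then μ = 0.48 − (-0.7388)·0.128 = 0.574.
Precision τ = 1/σ² = 1/0.1276² = 61.4.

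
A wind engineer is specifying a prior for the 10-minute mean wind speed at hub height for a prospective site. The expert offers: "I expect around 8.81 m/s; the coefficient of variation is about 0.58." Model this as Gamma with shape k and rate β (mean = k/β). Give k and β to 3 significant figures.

For Gamma(k, rate β): mean = k/β, variance = k/β², so CV = 1/√k.
CV = 0.58, hence k = 1/CV² = 2.97.
Then β = k/mean = 2.97/8.81 = 0.337.

k ≈ 2.97, β ≈ 0.337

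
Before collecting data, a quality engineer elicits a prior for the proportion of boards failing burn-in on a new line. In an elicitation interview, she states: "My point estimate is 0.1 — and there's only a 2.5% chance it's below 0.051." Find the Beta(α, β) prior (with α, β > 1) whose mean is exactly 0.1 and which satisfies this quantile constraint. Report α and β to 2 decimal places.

α ≈ 10.75, β ≈ 96.76

With mean 0.1 fixed, write α = 0.1s, β = 0.9s where s = α+β.
Need P(θ < 0.051) = 0.025 under Beta(0.1s, 0.9s). Normal approximation: (q−m)/√(m(1−m)/s) ≈ z_{0.025} = -1.96, so s ≈ 0.1·0.9·(-1.96)²/(0.051−0.1)² = 144.0.
At s = 144.0: P(θ<0.051) ≈ 0.011. Adjusting to match 0.025 gives s ≈ 107.51.
So α = 0.1·107.51 ≈ 10.75, β = 0.9·107.51 ≈ 96.76.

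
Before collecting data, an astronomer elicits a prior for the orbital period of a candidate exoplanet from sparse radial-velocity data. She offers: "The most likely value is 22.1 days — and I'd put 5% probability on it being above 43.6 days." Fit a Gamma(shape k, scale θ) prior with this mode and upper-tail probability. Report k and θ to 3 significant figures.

Gamma(k,θ) with k>1 has mode (k−1)θ, so θ = 22.1/(k−1).
Need P(X < 43.6) = 0.95 with θ tied to k this way. Start at k = 2, θ = 22.1: P(X<43.6) ≈ 0.587.
Too low — raise k to concentrate. Iterating converges to k ≈ 7.01.
Then θ = 22.1/(7.01−1) ≈ 3.68.

k ≈ 7.01, θ ≈ 3.68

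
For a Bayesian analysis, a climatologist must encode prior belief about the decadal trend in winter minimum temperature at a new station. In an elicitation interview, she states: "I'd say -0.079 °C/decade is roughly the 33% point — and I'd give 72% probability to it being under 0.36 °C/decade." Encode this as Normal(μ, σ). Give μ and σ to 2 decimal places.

The p-quantile of Normal(μ,σ) is μ + z_p·σ, with z_{0.33} = -0.4399 and z_{0.72} = 0.5828.
Eliminate σ: μ = (z₂·x₁ − z₁·x₂)/(z₂ − z₁) = (0.5828·-0.079 − (-0.4399)·0.36)/1.023 = 0.11.
Then σ = (x₂ − x₁)/(z₂ − z₁) = (0.36 − -0.079)/1.023 = 0.43.

μ = 0.11, σ = 0.43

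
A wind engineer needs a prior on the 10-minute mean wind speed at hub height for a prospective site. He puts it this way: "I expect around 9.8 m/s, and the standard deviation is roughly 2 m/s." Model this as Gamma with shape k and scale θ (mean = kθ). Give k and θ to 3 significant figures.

k ≈ 24, θ ≈ 0.408

For Gamma(k, scale θ): mean = kθ, variance = kθ², so CV = 1/√k.
CV = SD/mean = 2/9.8 = 0.2041, hence k = 1/CV² = 24.
Then θ = mean/k = 9.8/24 = 0.408.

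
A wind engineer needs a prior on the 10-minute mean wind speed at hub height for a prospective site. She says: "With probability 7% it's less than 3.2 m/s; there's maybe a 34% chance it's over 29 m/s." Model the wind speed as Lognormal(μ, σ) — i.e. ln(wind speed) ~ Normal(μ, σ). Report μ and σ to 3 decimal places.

μ ≈ 2.886, σ ≈ 1.167

If T ~ Lognormal(μ,σ) then ln T ~ Normal(μ,σ), so the p-quantile of ln T is μ + z_p·σ.
ln(3.2) = 1.163 and ln(29) = 3.367; z_{0.07} = -1.476, z_{0.66} = 0.4125.
σ = (3.367 − 1.163)/(0.4125 − (-1.476)) = 1.167.
μ = 1.163 − (-1.476)·1.167 = 2.886.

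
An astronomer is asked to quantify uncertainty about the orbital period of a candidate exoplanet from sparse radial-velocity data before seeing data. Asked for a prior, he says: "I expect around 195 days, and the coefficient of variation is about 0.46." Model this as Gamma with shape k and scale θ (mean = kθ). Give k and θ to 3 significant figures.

For Gamma(k, scale θ): mean = kθ, variance = kθ², so CV = 1/√k.
CV = 0.46, hence k = 1/CV² = 4.73.
Then θ = mean/k = 195/4.73 = 41.3.

k ≈ 4.73, θ ≈ 41.3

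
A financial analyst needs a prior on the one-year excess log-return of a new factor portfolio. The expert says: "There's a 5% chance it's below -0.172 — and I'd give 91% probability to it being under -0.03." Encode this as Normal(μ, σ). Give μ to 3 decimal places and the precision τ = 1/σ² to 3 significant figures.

The p-quantile of Normal(μ,σ) is μ + z_p·σ, with z_{0.05} = -1.645 and z_{0.91} = 1.341.
Eliminate σ: μ = (z₂·x₁ − z₁·x₂)/(z₂ − z₁) = (1.341·-0.172 − (-1.645)·-0.03)/2.986 = -0.094.
Then σ = (x₂ − x₁)/(z₂ − z₁) = (-0.03 − -0.172)/2.986 = 0.048.
Precision τ = 1/σ² = 1/0.04756² = 442.

μ = -0.094, τ = 442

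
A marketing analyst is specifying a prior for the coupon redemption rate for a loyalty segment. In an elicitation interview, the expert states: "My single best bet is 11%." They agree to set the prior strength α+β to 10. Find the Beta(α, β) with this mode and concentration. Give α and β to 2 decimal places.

For α,β > 1 the Beta mode is (α−1)/(α+β−2). With α+β = 10, the mode is (α−1)/8.
Set (α−1)/8 = 0.11 → α = 1 + 0.11·8 = 1.88.
β = 10 − α = 8.12.

α = 1.88, β = 8.12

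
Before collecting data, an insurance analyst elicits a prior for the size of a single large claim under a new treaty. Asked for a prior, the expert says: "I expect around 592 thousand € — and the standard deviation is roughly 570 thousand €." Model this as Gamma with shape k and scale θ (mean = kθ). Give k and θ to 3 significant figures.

For Gamma(k, scale θ): mean = kθ, variance = kθ², so CV = 1/√k.
CV = SD/mean = 570/592 = 0.9628, hence k = 1/CV² = 1.08.
Then θ = mean/k = 592/1.08 = 549.

k ≈ 1.08, θ ≈ 549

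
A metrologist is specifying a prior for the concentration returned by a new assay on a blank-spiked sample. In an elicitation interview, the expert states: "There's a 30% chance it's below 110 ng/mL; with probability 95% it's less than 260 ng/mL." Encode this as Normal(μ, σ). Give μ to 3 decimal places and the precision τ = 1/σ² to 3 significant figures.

The p-quantile of Normal(μ,σ) is μ + z_p·σ, with z_{0.3} = -0.5244 and z_{0.95} = 1.645.
Eliminate σ: μ = (z₂·x₁ − z₁·x₂)/(z₂ − z₁) = (1.645·110 − (-0.5244)·260)/2.169 = 146.261.
Then σ = (x₂ − x₁)/(z₂ − z₁) = (260 − 110)/2.169 = 69.148.
Precision τ = 1/σ² = 1/69.15² = 0.000209.

μ = 146.261, τ = 0.000209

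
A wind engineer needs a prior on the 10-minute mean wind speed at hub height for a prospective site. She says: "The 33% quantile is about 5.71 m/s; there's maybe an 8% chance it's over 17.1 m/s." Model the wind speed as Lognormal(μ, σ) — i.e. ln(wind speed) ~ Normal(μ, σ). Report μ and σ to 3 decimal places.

If T ~ Lognormal(μ,σ) then ln T ~ Normal(μ,σ), so the p-quantile of ln T is μ + z_p·σ.
ln(5.71) = 1.742 and ln(17.1) = 2.839; z_{0.33} = -0.4399, z_{0.92} = 1.405.
σ = (2.839 − 1.742)/(1.405 − (-0.4399)) = 0.595.
μ = 1.742 − (-0.4399)·0.595 = 2.004.

μ ≈ 2.004, σ ≈ 0.595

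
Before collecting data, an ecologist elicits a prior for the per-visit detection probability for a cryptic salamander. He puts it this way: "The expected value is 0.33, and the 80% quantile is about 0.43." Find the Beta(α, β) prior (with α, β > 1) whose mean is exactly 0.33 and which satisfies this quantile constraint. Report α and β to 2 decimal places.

α ≈ 4.95, β ≈ 10.05

With mean 0.33 fixed, write α = 0.33s, β = 0.67s where s = α+β.
Need P(θ < 0.43) = 0.8 under Beta(0.33s, 0.67s). Normal approximation: (q−m)/√(m(1−m)/s) ≈ z_{0.8} = 0.842, so s ≈ 0.33·0.67·(0.842)²/(0.43−0.33)² = 15.7.
At s = 15.7: P(θ<0.43) ≈ 0.805. Adjusting to match 0.8 gives s ≈ 15.00.
So α = 0.33·15.00 ≈ 4.95, β = 0.67·15.00 ≈ 10.05.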